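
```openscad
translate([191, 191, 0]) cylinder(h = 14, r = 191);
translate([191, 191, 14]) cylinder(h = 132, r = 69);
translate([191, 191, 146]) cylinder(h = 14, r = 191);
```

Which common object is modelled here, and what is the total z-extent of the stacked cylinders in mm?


A spool. The overall height is 160 mm.

Three coaxial cylinders, large–small–large — a spool. Two 14 mm flanges and a 132 mm core give 14 + 132 + 14 = 160 mm.


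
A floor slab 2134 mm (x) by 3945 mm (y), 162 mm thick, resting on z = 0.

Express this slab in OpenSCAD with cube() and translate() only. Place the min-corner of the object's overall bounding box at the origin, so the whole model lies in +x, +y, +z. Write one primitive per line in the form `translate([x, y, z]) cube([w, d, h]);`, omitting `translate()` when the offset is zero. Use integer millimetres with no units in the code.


cube([2134, 3945, 162]);


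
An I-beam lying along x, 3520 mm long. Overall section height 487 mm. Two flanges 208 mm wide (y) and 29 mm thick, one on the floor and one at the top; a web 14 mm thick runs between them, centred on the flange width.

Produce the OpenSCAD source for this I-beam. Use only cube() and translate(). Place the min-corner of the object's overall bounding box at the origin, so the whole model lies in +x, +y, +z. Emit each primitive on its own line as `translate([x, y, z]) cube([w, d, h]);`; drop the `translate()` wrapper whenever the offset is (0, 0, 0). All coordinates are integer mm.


cube([3520, 208, 29]);
translate([0, 97, 29]) cube([3520, 14, 429]);
translate([0, 0, 458]) cube([3520, 208, 29]);


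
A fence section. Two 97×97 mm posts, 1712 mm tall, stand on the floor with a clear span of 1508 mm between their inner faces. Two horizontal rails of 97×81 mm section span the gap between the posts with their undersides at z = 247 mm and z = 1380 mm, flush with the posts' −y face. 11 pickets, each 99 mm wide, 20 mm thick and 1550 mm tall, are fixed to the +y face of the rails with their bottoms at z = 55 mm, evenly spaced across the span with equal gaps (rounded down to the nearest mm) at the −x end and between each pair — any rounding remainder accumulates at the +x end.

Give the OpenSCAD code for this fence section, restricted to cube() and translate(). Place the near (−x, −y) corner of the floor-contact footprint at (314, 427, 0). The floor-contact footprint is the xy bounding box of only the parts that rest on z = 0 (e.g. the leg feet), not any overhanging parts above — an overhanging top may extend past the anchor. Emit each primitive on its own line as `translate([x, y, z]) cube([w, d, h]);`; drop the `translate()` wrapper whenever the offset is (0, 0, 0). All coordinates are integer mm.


translate([314, 427, 0]) cube([97, 97, 1712]);
translate([1919, 427, 0]) cube([97, 97, 1712]);
translate([411, 427, 247]) cube([1508, 97, 81]);
translate([411, 427, 1380]) cube([1508, 97, 81]);
translate([445, 524, 55]) cube([99, 20, 1550]);
translate([578, 524, 55]) cube([99, 20, 1550]);
translate([711, 524, 55]) cube([99, 20, 1550]);
translate([844, 524, 55]) cube([99, 20, 1550]);
translate([977, 524, 55]) cube([99, 20, 1550]);
translate([1110, 524, 55]) cube([99, 20, 1550]);
translate([1243, 524, 55]) cube([99, 20, 1550]);
translate([1376, 524, 55]) cube([99, 20, 1550]);
translate([1509, 524, 55]) cube([99, 20, 1550]);
translate([1642, 524, 55]) cube([99, 20, 1550]);
translate([1775, 524, 55]) cube([99, 20, 1550]);


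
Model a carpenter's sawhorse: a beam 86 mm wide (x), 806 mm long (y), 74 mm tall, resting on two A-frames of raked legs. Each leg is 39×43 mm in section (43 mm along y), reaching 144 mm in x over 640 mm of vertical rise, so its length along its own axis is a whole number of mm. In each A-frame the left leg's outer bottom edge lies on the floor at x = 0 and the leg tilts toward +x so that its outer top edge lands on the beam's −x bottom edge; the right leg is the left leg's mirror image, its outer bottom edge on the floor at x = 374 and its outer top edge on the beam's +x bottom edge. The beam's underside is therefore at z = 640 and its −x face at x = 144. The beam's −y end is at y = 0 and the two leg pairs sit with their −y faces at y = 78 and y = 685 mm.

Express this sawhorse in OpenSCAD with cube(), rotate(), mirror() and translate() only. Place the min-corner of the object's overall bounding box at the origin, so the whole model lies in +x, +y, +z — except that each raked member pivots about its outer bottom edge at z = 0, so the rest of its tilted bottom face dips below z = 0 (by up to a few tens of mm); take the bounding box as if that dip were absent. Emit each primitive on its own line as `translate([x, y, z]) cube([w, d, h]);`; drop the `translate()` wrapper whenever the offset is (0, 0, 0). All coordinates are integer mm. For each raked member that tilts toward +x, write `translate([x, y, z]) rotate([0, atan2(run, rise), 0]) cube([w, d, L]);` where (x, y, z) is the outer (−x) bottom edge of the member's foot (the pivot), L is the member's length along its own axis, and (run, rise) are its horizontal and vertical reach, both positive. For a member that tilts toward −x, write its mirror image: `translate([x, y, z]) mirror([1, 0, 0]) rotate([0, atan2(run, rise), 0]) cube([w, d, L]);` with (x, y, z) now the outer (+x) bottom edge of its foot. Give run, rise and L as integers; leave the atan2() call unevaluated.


translate([144, 0, 640]) cube([86, 806, 74]);
translate([0, 78, 0]) rotate([0, atan2(144, 640), 0]) cube([39, 43, 656]);
translate([374, 78, 0]) mirror([1, 0, 0]) rotate([0, atan2(144, 640), 0]) cube([39, 43, 656]);
translate([0, 685, 0]) rotate([0, atan2(144, 640), 0]) cube([39, 43, 656]);
translate([374, 685, 0]) mirror([1, 0, 0]) rotate([0, atan2(144, 640), 0]) cube([39, 43, 656]);


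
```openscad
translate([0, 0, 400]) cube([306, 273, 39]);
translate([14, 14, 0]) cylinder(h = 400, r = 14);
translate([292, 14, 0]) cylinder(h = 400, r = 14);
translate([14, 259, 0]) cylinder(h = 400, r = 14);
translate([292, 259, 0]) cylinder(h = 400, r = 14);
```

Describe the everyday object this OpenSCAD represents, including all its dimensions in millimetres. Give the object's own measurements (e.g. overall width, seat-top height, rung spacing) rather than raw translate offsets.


A simple wooden stool: a rectangular seat 306 mm (x) by 273 mm (y), 39 mm thick, top face at z = 439 mm, on four round legs, each 28 mm in diameter. The legs rest on z = 0, each leg's axis is inset half a diameter from the nearest pair of seat edges (so the leg's bounding box is flush with the corner).


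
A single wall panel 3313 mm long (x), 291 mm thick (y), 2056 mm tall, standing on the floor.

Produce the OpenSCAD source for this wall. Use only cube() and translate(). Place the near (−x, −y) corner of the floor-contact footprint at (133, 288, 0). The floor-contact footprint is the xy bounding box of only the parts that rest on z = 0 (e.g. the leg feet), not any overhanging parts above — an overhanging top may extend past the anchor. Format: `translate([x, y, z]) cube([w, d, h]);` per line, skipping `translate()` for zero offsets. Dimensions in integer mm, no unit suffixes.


translate([133, 288, 0]) cube([3313, 291, 2056]);


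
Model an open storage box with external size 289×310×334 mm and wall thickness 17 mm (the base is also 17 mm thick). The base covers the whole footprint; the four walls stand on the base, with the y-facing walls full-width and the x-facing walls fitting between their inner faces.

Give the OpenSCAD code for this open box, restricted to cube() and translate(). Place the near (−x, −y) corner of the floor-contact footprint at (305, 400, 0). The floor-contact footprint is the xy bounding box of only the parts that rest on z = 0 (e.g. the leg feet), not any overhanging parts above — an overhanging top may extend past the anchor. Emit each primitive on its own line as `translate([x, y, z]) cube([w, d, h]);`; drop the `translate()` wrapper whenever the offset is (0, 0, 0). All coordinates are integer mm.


translate([305, 400, 0]) cube([289, 310, 17]);
translate([305, 400, 17]) cube([289, 17, 317]);
translate([305, 693, 17]) cube([289, 17, 317]);
translate([305, 417, 17]) cube([17, 276, 317]);
translate([577, 417, 17]) cube([17, 276, 317]);


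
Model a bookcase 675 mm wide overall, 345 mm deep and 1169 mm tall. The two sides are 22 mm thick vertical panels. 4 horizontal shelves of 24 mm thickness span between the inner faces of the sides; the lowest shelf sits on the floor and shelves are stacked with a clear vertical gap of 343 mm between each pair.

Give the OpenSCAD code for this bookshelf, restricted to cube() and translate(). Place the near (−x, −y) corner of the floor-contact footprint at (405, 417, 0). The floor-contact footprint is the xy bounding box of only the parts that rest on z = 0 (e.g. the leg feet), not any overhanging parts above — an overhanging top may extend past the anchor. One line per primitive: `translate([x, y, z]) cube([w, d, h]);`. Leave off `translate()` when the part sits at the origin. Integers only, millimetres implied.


translate([405, 417, 0]) cube([22, 345, 1169]);
translate([1058, 417, 0]) cube([22, 345, 1169]);
translate([427, 417, 0]) cube([631, 345, 24]);
translate([427, 417, 367]) cube([631, 345, 24]);
translate([427, 417, 734]) cube([631, 345, 24]);
translate([427, 417, 1101]) cube([631, 345, 24]);


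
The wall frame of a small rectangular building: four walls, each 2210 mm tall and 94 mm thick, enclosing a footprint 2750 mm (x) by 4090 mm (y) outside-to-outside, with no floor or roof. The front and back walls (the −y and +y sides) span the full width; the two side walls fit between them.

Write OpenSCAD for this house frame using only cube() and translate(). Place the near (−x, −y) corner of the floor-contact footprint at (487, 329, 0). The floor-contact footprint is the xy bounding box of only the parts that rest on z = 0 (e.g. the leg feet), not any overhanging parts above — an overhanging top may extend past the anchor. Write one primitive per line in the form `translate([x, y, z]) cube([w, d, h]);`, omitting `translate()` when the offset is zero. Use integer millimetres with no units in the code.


translate([487, 329, 0]) cube([2750, 94, 2210]);
translate([487, 4325, 0]) cube([2750, 94, 2210]);
translate([487, 423, 0]) cube([94, 3902, 2210]);
translate([3143, 423, 0]) cube([94, 3902, 2210]);


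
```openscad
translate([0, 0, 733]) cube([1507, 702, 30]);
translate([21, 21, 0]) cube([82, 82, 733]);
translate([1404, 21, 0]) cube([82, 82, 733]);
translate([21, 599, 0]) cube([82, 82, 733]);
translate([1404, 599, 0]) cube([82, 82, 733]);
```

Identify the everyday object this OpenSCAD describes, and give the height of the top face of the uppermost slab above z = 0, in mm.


A table. The table height is 763 mm.

A 1507×702×30 slab sits at z = 733 on four 82 mm square posts — a table. The top surface is at 733 + 30 = 763 mm.


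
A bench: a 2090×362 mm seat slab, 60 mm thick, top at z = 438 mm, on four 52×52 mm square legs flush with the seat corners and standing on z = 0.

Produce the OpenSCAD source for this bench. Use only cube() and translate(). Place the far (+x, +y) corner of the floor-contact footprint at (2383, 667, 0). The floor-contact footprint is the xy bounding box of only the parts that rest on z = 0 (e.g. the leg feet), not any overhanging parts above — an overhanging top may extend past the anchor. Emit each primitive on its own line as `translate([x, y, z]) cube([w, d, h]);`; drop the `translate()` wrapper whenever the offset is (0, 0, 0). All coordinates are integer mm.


translate([293, 305, 378]) cube([2090, 362, 60]);
translate([293, 305, 0]) cube([52, 52, 378]);
translate([293, 615, 0]) cube([52, 52, 378]);
translate([2331, 305, 0]) cube([52, 52, 378]);
translate([2331, 615, 0]) cube([52, 52, 378]);


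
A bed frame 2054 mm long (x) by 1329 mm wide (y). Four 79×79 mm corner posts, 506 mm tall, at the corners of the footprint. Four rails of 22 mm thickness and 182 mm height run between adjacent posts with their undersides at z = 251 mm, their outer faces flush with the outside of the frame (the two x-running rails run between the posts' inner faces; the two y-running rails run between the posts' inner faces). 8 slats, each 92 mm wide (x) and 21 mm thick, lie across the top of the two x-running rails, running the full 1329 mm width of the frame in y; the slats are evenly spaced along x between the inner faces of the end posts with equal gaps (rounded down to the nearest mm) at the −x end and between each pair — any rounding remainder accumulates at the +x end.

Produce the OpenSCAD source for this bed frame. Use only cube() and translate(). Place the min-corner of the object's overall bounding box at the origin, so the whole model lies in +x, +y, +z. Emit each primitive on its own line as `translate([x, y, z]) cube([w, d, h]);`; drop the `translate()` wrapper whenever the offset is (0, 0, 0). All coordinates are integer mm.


cube([79, 79, 506]);
translate([0, 1250, 0]) cube([79, 79, 506]);
translate([1975, 0, 0]) cube([79, 79, 506]);
translate([1975, 1250, 0]) cube([79, 79, 506]);
translate([79, 0, 251]) cube([1896, 22, 182]);
translate([79, 1307, 251]) cube([1896, 22, 182]);
translate([0, 79, 251]) cube([22, 1171, 182]);
translate([2032, 79, 251]) cube([22, 1171, 182]);
translate([207, 0, 433]) cube([92, 1329, 21]);
translate([427, 0, 433]) cube([92, 1329, 21]);
translate([647, 0, 433]) cube([92, 1329, 21]);
translate([867, 0, 433]) cube([92, 1329, 21]);
translate([1087, 0, 433]) cube([92, 1329, 21]);
translate([1307, 0, 433]) cube([92, 1329, 21]);
translate([1527, 0, 433]) cube([92, 1329, 21]);
translate([1747, 0, 433]) cube([92, 1329, 21]);


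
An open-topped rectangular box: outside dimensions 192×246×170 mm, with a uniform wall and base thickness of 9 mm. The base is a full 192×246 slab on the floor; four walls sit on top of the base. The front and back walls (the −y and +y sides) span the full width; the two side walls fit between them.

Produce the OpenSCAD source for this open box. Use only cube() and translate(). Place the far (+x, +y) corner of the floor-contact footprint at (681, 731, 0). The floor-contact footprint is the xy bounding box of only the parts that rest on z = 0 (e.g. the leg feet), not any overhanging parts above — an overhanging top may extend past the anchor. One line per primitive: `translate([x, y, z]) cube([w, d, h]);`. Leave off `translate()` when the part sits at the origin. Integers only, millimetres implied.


translate([489, 485, 0]) cube([192, 246, 9]);
translate([489, 485, 9]) cube([192, 9, 161]);
translate([489, 722, 9]) cube([192, 9, 161]);
translate([489, 494, 9]) cube([9, 228, 161]);
translate([672, 494, 9]) cube([9, 228, 161]);


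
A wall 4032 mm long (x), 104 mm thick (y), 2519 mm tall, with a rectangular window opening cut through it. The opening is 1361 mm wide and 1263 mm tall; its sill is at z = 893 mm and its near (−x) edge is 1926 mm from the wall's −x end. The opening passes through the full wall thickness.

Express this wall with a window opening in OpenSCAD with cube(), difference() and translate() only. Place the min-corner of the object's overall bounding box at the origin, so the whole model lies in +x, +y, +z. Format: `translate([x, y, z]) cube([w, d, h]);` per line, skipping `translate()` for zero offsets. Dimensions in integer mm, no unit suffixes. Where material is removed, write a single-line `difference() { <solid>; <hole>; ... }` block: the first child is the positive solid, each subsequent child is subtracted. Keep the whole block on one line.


difference() { cube([4032, 104, 2519]); translate([1926, 0, 893]) cube([1361, 104, 1263]); }


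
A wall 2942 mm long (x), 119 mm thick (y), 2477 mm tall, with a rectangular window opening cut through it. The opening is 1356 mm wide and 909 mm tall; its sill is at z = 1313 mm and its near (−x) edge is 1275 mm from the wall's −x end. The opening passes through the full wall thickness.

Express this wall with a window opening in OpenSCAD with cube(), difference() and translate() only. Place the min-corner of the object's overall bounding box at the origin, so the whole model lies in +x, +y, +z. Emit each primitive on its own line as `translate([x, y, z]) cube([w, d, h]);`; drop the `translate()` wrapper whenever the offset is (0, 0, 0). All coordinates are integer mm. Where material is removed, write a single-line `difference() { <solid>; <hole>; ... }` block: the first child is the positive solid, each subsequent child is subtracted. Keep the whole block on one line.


difference() { cube([2942, 119, 2477]); translate([1275, 0, 1313]) cube([1356, 119, 909]); }


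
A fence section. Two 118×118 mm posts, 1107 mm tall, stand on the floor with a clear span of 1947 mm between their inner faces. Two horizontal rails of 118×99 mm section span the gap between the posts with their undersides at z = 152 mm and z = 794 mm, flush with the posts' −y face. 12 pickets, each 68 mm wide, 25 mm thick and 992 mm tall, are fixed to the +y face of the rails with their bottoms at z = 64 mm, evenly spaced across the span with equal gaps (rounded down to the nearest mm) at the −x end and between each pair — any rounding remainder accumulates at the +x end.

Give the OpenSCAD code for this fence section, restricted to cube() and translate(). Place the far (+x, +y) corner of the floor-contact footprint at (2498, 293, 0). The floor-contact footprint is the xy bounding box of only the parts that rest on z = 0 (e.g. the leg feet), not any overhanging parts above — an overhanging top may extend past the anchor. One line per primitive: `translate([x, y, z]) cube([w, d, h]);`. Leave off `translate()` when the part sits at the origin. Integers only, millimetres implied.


translate([315, 175, 0]) cube([118, 118, 1107]);
translate([2380, 175, 0]) cube([118, 118, 1107]);
translate([433, 175, 152]) cube([1947, 118, 99]);
translate([433, 175, 794]) cube([1947, 118, 99]);
translate([520, 293, 64]) cube([68, 25, 992]);
translate([675, 293, 64]) cube([68, 25, 992]);
translate([830, 293, 64]) cube([68, 25, 992]);
translate([985, 293, 64]) cube([68, 25, 992]);
translate([1140, 293, 64]) cube([68, 25, 992]);
translate([1295, 293, 64]) cube([68, 25, 992]);
translate([1450, 293, 64]) cube([68, 25, 992]);
translate([1605, 293, 64]) cube([68, 25, 992]);
translate([1760, 293, 64]) cube([68, 25, 992]);
translate([1915, 293, 64]) cube([68, 25, 992]);
translate([2070, 293, 64]) cube([68, 25, 992]);
translate([2225, 293, 64]) cube([68, 25, 992]);


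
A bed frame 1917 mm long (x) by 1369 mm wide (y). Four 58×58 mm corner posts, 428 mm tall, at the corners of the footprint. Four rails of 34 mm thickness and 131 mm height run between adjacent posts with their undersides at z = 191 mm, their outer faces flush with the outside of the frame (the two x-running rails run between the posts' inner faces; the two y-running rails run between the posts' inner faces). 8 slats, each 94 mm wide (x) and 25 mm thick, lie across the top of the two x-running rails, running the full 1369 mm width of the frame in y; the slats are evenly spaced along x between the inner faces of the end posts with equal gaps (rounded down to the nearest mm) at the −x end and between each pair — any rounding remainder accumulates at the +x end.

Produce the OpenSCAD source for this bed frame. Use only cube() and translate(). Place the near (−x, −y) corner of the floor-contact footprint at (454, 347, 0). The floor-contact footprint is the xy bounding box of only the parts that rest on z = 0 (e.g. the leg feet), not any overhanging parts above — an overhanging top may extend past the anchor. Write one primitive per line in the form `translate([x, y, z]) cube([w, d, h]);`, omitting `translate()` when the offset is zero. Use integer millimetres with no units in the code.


translate([454, 347, 0]) cube([58, 58, 428]);
translate([454, 1658, 0]) cube([58, 58, 428]);
translate([2313, 347, 0]) cube([58, 58, 428]);
translate([2313, 1658, 0]) cube([58, 58, 428]);
translate([512, 347, 191]) cube([1801, 34, 131]);
translate([512, 1682, 191]) cube([1801, 34, 131]);
translate([454, 405, 191]) cube([34, 1253, 131]);
translate([2337, 405, 191]) cube([34, 1253, 131]);
translate([628, 347, 322]) cube([94, 1369, 25]);
translate([838, 347, 322]) cube([94, 1369, 25]);
translate([1048, 347, 322]) cube([94, 1369, 25]);
translate([1258, 347, 322]) cube([94, 1369, 25]);
translate([1468, 347, 322]) cube([94, 1369, 25]);
translate([1678, 347, 322]) cube([94, 1369, 25]);
translate([1888, 347, 322]) cube([94, 1369, 25]);
translate([2098, 347, 322]) cube([94, 1369, 25]);


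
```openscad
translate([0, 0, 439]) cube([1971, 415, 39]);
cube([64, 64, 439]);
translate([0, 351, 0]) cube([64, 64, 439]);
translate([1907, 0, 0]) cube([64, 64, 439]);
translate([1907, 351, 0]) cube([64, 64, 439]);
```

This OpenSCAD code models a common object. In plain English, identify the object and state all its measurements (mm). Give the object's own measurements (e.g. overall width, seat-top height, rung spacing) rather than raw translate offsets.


A long wooden bench with a 1971 mm (x) × 415 mm (y) seat, 39 mm thick, its top surface 478 mm above the floor. Four 64 mm square legs at the seat corners, flush with the edges, run from z = 0 to the seat underside.


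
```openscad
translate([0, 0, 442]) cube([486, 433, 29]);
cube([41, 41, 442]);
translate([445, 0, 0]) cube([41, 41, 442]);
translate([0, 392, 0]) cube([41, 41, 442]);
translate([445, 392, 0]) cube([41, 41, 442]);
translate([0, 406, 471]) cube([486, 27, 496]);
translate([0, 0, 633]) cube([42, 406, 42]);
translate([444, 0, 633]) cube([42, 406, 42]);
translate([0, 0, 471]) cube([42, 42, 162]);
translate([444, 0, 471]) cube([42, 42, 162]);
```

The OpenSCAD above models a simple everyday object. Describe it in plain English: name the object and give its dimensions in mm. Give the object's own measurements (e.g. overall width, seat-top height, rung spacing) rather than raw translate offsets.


A chair. The seat is a 486×433×29 mm slab with its top at z = 471 mm, on four 41×41 mm corner legs (flush with the seat edges, standing on z = 0). A flat backrest 27 mm thick, 496 mm tall, spans the full seat width and rises from the seat top along its +y edge, rear face flush with the rear of the seat. Two armrests of 42×42 mm section run along each side from the seat's front edge to the front of the backrest, top faces 204 mm above the seat top and outer faces flush with the seat's x-edges; a 42×42 mm post under the front of each armrest stands on the seat at the front corner.


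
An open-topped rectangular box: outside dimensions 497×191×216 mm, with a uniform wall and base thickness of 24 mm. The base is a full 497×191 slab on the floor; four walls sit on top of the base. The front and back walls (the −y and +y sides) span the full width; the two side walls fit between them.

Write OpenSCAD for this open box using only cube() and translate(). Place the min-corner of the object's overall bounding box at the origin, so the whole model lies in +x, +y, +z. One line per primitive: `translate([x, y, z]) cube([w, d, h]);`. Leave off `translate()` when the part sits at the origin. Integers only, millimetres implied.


cube([497, 191, 24]);
translate([0, 0, 24]) cube([497, 24, 192]);
translate([0, 167, 24]) cube([497, 24, 192]);
translate([0, 24, 24]) cube([24, 143, 192]);
translate([473, 24, 24]) cube([24, 143, 192]);


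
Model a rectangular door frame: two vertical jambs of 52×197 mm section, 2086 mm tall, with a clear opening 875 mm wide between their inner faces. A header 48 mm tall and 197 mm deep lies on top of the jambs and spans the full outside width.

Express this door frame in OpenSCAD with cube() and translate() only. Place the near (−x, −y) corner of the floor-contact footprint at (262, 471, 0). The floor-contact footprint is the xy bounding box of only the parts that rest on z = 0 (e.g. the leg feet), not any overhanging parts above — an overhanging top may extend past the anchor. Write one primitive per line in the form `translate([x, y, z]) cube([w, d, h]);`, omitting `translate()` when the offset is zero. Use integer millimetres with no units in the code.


translate([262, 471, 0]) cube([52, 197, 2086]);
translate([1189, 471, 0]) cube([52, 197, 2086]);
translate([262, 471, 2086]) cube([979, 197, 48]);


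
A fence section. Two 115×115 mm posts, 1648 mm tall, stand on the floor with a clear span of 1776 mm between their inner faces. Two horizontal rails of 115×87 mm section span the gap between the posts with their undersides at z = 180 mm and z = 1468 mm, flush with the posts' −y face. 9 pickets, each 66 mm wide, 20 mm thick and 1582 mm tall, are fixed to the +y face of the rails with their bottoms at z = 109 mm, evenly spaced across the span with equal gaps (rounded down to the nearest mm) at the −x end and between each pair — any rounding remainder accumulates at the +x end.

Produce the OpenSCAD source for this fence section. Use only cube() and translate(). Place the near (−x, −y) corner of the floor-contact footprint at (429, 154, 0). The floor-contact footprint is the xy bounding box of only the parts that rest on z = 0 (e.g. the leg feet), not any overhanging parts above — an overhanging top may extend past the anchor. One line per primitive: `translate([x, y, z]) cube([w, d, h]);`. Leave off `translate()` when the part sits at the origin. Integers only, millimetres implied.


translate([429, 154, 0]) cube([115, 115, 1648]);
translate([2320, 154, 0]) cube([115, 115, 1648]);
translate([544, 154, 180]) cube([1776, 115, 87]);
translate([544, 154, 1468]) cube([1776, 115, 87]);
translate([662, 269, 109]) cube([66, 20, 1582]);
translate([846, 269, 109]) cube([66, 20, 1582]);
translate([1030, 269, 109]) cube([66, 20, 1582]);
translate([1214, 269, 109]) cube([66, 20, 1582]);
translate([1398, 269, 109]) cube([66, 20, 1582]);
translate([1582, 269, 109]) cube([66, 20, 1582]);
translate([1766, 269, 109]) cube([66, 20, 1582]);
translate([1950, 269, 109]) cube([66, 20, 1582]);
translate([2134, 269, 109]) cube([66, 20, 1582]);


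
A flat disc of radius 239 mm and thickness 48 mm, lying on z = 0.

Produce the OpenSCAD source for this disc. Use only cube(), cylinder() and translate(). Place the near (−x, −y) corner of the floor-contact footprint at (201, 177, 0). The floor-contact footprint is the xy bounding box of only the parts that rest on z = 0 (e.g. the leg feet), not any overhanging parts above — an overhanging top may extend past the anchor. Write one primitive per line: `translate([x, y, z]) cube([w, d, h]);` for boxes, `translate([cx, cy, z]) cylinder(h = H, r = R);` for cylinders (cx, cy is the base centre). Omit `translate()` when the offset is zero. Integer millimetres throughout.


translate([440, 416, 0]) cylinder(h = 48, r = 239);


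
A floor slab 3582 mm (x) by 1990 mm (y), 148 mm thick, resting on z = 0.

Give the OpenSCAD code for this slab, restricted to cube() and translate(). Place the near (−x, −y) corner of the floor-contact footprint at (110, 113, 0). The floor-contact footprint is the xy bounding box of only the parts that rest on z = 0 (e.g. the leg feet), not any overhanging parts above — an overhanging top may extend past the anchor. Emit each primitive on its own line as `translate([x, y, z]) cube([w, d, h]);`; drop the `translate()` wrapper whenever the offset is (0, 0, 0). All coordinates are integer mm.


translate([110, 113, 0]) cube([3582, 1990, 148]);


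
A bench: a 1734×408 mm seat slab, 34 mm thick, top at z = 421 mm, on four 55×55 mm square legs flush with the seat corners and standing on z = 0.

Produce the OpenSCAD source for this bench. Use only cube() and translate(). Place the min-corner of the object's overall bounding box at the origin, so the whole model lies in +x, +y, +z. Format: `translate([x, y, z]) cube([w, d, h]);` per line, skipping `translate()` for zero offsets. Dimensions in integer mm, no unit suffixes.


translate([0, 0, 387]) cube([1734, 408, 34]);
cube([55, 55, 387]);
translate([0, 353, 0]) cube([55, 55, 387]);
translate([1679, 0, 0]) cube([55, 55, 387]);
translate([1679, 353, 0]) cube([55, 55, 387]);


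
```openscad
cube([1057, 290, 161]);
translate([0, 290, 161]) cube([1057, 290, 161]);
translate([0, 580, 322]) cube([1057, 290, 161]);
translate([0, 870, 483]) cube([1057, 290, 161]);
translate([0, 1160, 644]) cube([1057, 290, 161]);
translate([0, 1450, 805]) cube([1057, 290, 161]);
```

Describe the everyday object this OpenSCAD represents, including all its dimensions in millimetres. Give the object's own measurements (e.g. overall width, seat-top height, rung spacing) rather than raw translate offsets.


A straight staircase of 6 solid steps. Each step is 1057 mm wide (x), 290 mm deep (y, the going) and 161 mm tall (the rise). The first step rests on the floor; each subsequent step sits one going further in +y and one rise higher in +z, directly behind and above the previous step with no overlap.


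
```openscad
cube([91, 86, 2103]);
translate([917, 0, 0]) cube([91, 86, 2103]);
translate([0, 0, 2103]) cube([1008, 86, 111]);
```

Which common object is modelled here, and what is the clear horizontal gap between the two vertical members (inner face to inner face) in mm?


A door frame. The clear opening width is 826 mm.

Two 2103 mm tall posts with a header on top — a door frame. The left jamb is 91 mm wide at x = 0; the right jamb starts at x = 917. The clear opening is 917 − 91 = 826 mm.


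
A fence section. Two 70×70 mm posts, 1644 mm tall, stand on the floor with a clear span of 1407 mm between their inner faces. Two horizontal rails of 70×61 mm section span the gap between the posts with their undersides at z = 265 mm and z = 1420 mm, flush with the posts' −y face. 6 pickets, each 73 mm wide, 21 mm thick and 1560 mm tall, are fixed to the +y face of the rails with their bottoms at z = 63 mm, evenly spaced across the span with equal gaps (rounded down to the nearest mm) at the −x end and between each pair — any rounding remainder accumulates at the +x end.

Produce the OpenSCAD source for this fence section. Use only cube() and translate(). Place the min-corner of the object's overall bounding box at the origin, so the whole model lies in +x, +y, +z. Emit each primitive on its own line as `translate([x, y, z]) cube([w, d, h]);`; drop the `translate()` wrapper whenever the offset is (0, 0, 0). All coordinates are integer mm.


cube([70, 70, 1644]);
translate([1477, 0, 0]) cube([70, 70, 1644]);
translate([70, 0, 265]) cube([1407, 70, 61]);
translate([70, 0, 1420]) cube([1407, 70, 61]);
translate([208, 70, 63]) cube([73, 21, 1560]);
translate([419, 70, 63]) cube([73, 21, 1560]);
translate([630, 70, 63]) cube([73, 21, 1560]);
translate([841, 70, 63]) cube([73, 21, 1560]);
translate([1052, 70, 63]) cube([73, 21, 1560]);
translate([1263, 70, 63]) cube([73, 21, 1560]);


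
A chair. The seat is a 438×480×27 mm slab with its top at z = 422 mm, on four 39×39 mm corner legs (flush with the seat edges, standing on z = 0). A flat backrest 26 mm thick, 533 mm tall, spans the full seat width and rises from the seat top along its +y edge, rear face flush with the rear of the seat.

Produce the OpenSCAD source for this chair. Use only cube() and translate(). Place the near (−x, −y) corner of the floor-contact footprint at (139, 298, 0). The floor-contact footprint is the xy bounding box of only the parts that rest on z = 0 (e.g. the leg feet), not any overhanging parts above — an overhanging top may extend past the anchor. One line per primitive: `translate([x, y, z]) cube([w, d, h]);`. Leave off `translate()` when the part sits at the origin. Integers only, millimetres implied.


translate([139, 298, 395]) cube([438, 480, 27]);
translate([139, 298, 0]) cube([39, 39, 395]);
translate([538, 298, 0]) cube([39, 39, 395]);
translate([139, 739, 0]) cube([39, 39, 395]);
translate([538, 739, 0]) cube([39, 39, 395]);
translate([139, 752, 422]) cube([438, 26, 533]);


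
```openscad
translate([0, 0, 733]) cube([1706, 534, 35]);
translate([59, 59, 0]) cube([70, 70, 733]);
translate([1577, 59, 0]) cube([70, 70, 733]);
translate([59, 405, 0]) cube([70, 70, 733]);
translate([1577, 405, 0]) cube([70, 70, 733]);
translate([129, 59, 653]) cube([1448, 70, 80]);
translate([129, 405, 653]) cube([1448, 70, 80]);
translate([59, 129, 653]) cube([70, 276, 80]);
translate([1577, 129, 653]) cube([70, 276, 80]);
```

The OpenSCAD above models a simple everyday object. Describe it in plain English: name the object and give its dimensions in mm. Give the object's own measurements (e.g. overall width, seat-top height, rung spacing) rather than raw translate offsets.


A table: top 1706 mm (x) × 534 mm (y), 35 mm thick, upper face at z = 768 mm, on four 70×70 mm square legs, each inset 59 mm from the nearest pair of top edges from z = 0 to the bottom of the top. Four apron rails, 70 mm thick and 80 mm tall, run between adjacent legs with their top edges flush with the underside of the top and their outer faces flush with the legs' outer faces.


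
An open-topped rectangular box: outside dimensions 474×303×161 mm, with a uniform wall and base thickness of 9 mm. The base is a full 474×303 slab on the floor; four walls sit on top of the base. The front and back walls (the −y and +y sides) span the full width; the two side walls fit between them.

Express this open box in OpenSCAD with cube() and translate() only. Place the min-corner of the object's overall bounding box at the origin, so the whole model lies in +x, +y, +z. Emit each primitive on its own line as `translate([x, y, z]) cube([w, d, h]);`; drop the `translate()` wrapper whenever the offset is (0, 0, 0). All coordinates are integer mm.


cube([474, 303, 9]);
translate([0, 0, 9]) cube([474, 9, 152]);
translate([0, 294, 9]) cube([474, 9, 152]);
translate([0, 9, 9]) cube([9, 285, 152]);
translate([465, 9, 9]) cube([9, 285, 152]);


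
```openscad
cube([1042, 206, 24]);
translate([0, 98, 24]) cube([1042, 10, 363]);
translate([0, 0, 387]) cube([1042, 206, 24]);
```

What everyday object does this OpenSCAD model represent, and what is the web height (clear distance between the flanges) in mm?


An I-beam. The web height is 363 mm.

Two wide flanges with a thin centred web — an I-beam. Overall 411 mm minus two 24 mm flanges gives a web of 411 − 2·24 = 363 mm.


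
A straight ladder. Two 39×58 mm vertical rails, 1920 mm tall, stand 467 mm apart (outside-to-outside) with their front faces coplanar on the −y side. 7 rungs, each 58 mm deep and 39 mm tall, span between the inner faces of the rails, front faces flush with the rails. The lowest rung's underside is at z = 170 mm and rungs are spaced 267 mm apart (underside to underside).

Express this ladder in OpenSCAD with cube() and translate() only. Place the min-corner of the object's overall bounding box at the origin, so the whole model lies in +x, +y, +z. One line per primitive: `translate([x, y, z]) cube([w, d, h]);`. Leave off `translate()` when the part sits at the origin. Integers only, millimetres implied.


cube([39, 58, 1920]);
translate([428, 0, 0]) cube([39, 58, 1920]);
translate([39, 0, 170]) cube([389, 58, 39]);
translate([39, 0, 437]) cube([389, 58, 39]);
translate([39, 0, 704]) cube([389, 58, 39]);
translate([39, 0, 971]) cube([389, 58, 39]);
translate([39, 0, 1238]) cube([389, 58, 39]);
translate([39, 0, 1505]) cube([389, 58, 39]);
translate([39, 0, 1772]) cube([389, 58, 39]);


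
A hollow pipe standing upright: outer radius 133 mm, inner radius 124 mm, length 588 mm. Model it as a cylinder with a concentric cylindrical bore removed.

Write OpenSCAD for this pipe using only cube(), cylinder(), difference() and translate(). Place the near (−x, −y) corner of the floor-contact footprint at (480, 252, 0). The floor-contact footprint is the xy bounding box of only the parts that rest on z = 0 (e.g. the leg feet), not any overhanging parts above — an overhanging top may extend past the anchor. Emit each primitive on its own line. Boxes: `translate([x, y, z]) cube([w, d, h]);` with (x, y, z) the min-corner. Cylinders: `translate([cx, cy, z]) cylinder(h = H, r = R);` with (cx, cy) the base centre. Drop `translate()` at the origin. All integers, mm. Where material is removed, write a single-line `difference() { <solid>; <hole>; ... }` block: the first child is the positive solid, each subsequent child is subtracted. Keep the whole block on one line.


difference() { translate([613, 385, 0]) cylinder(h = 588, r = 133); translate([613, 385, 0]) cylinder(h = 588, r = 124); }


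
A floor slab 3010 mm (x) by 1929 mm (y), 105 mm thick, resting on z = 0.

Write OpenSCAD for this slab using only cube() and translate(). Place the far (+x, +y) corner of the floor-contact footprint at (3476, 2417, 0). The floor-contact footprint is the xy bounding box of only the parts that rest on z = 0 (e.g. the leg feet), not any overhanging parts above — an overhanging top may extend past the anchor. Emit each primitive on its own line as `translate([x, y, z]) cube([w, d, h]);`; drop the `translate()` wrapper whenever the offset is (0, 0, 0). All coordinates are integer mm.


translate([466, 488, 0]) cube([3010, 1929, 105]);


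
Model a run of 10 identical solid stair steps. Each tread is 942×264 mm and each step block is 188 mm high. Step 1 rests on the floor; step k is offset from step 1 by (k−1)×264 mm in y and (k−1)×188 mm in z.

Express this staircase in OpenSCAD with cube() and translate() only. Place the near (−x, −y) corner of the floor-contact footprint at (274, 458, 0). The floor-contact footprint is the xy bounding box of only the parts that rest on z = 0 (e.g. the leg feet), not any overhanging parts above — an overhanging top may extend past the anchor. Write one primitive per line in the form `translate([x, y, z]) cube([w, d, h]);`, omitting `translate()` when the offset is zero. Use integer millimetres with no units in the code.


translate([274, 458, 0]) cube([942, 264, 188]);
translate([274, 722, 188]) cube([942, 264, 188]);
translate([274, 986, 376]) cube([942, 264, 188]);
translate([274, 1250, 564]) cube([942, 264, 188]);
translate([274, 1514, 752]) cube([942, 264, 188]);
translate([274, 1778, 940]) cube([942, 264, 188]);
translate([274, 2042, 1128]) cube([942, 264, 188]);
translate([274, 2306, 1316]) cube([942, 264, 188]);
translate([274, 2570, 1504]) cube([942, 264, 188]);
translate([274, 2834, 1692]) cube([942, 264, 188]);


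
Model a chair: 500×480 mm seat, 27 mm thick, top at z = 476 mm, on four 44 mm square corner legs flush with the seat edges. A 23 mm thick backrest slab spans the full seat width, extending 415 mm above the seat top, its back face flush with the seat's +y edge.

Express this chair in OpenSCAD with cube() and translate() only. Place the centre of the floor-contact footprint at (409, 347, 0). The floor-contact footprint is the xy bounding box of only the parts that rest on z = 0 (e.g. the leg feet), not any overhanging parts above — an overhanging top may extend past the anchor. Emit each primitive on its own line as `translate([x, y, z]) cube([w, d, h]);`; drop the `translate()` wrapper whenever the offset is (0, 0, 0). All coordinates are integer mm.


// leg_h = 476 - 27 = 449
translate([159, 107, 449]) cube([500, 480, 27]);
translate([159, 107, 0]) cube([44, 44, 449]);
translate([615, 107, 0]) cube([44, 44, 449]);
translate([159, 543, 0]) cube([44, 44, 449]);
translate([615, 543, 0]) cube([44, 44, 449]);
translate([159, 564, 476]) cube([500, 23, 415]);


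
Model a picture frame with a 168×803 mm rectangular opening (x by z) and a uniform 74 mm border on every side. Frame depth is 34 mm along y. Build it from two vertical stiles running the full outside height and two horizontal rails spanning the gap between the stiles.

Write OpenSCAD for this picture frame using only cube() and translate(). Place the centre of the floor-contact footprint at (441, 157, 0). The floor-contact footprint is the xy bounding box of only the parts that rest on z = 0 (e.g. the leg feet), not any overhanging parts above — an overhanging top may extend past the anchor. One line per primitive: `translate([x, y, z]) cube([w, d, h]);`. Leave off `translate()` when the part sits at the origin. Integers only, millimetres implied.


translate([283, 140, 0]) cube([74, 34, 951]);
translate([525, 140, 0]) cube([74, 34, 951]);
translate([357, 140, 0]) cube([168, 34, 74]);
translate([357, 140, 877]) cube([168, 34, 74]);
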